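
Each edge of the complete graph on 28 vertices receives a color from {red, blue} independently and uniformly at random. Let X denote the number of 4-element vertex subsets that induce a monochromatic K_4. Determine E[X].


Let X = Σ_S X_S over the C(28, 4) = 20475 subsets S of size 4, where X_S = 1 if the K_4 on S is monochromatic.
For a fixed S, the K_4 on S has C(4, 2) = 6 edges. P[all 6 edges red] = (1/2)^6, and likewise for blue, so P[monochromatic] = 2·(1/2)^6 = 2^{1 − 6} = 1/32.
By linearity of expectation: E[X] = C(28, 4) · 2^{1 − 6} = 20475 · 1/32 = 20475/32.
Numerically: E[X] ≈ 639.843750.

E[X] = C(28,4)·2^(1−C(4,2)) = 20475/32 ≈ 639.843750.


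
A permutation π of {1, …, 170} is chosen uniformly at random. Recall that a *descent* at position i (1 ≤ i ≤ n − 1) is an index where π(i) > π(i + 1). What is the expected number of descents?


Write X = Σ X_I over i = 1, …, 169, with X_I the indicator of one descent.
There are 169 indicators.
For each fixed i, the pair (π(i), π(i+1)) is a uniformly random ordered pair of distinct values from {1, …, 170}; by symmetry P[π(i) > π(i+1)] = 1/2.
By linearity: E[X] = 169 · (1/2) = (170 − 1) · (1/2) = 169/2 ≈ 84.50000.

E[X] = 169/2 = 84.50000.


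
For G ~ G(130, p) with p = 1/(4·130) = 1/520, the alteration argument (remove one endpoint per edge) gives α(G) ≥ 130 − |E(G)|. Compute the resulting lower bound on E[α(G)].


E[|E(G)|] = C(130, 2)·p = 8385 · (1/520) = 129/8.
E[α(G)] ≥ n − E[|E(G)|] = 130 − 129/8 = 911/8.
Numerically: ≈ 113.875000.
(This is only a lower bound; the true E[α(G)] may be larger.)

E[α(G)] ≥ 911/8 ≈ 113.875000.


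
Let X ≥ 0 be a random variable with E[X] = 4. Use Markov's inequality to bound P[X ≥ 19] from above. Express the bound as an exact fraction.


μ = E[X] = 4, a = 19.
Markov: P[X ≥ 19] ≤ μ/a = (4)/19 = 4/19.
Numerically: ≈ 0.210526.
(Since a = 19 > μ = 4.000000, the bound 4/19 is < 1 and informative.)

P[X ≥ 19] ≤ 4/19 ≈ 0.210526.


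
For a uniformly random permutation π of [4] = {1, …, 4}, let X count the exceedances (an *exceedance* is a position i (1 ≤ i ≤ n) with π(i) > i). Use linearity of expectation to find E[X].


Write X = Σ_{i=1}^{4} X_i, where X_i = 1_{π(i) > i}.
For each fixed i, π(i) is uniform over {1, …, 4} (marginal of a uniform permutation), so P[π(i) > i] = (n − i)/n. Summing: Σ_{i=1}^{4} (n − i)/n = (0 + 1 + … + 3)/4 = 4(4 − 1)/(2·4) = (4 − 1)/2.
Hence E[X] = Σ_{i=1}^{4} (4 − i)/4 = 3/2 ≈ 1.500.

E[X] = 3/2 = 1.500.


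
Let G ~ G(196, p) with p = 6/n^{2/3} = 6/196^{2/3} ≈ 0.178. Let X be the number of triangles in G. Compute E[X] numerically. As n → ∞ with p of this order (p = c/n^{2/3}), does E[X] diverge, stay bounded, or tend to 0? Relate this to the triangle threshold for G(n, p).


Number of potential triangles: C(196, 3) = 1235780.
Each occurs with probability p³ ≈ (0.178)³ ≈ 5.62266e-03.
By linearity: E[X] = C(196, 3)·p³ ≈ 1235780 · 5.62266e-03 ≈ 6948.367.
Since α = 2/3 < 1, p = c/n^{2/3} ≫ 1/n is above the triangle threshold p ~ 1/n. Asymptotically E[X] ~ (c³/6)·n^{3(1−α)} = (6³/6)·n^{1} → ∞; triangles are abundant w.h.p.

E[X] ≈ 6948.367; in regime p = Θ(1/n^{2/3}) E[X] diverges (above the triangle threshold p ~ 1/n).


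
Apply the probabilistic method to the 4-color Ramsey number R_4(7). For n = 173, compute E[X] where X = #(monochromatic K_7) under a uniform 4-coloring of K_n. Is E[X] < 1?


E[X] = C(173, 7) · 4^{1 − 21} = 813769676772 · 4^{−20} = 813769676772/1099511627776.
As a reduced fraction: E[X] = 203442419193/274877906944 ≈ 0.7401192.
Is E[X] < 1? YES.
Since E[X] < 1, there exists a 4-coloring of K_{173} with no monochromatic K_7; hence R_4(7) > 173.

E[X] = 203442419193/274877906944 ≈ 0.7401192; E[X] < 1, so R_4(7) > 173.


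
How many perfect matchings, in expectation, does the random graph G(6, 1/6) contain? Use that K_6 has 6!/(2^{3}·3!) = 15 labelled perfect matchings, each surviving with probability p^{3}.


K_6 has 6!/(2^{3}·3!) = 15 labelled perfect matchings.
For each such perfect matching H, let X_H = 1 if all 3 edges of H are present in G. Then P[X_H = 1] = p^{3} = (1/6)^{3} = 1/216.
By linearity of expectation: E[X] = Σ_H E[X_H] = 15 · p^{3} = 15 · 1/216 = 5/72.
Numerically: E[X] ≈ 0.0694.

E[X] = 15 · (1/6)^{3} = 5/72 ≈ 0.0694.


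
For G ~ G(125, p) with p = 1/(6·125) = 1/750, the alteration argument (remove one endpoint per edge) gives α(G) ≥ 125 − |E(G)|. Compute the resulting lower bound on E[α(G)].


E[|E(G)|] = C(125, 2)·p = 7750 · (1/750) = 31/3.
E[α(G)] ≥ n − E[|E(G)|] = 125 − 31/3 = 344/3.
Numerically: ≈ 114.66667.
(This is only a lower bound; the true E[α(G)] may be larger.)

E[α(G)] ≥ 344/3 ≈ 114.66667.


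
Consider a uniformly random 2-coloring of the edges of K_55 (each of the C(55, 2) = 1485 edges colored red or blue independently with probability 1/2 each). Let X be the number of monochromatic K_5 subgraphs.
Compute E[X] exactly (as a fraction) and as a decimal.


Let X = Σ_S X_S over the C(55, 5) = 3478761 subsets S of size 5, where X_S = 1 if the K_5 on S is monochromatic.
For a fixed S, the K_5 on S has C(5, 2) = 10 edges. P[all 10 edges red] = (1/2)^10, and likewise for blue, so P[monochromatic] = 2·(1/2)^10 = 2^{1 − 10} = 1/512.
By linearity: E[X] = C(55, 5) · 2^{1 − 10} = 3478761 · 1/512 = 3478761/512.
Numerically: E[X] ≈ 6794.45508.

E[X] = C(55,5)·2^(1−C(5,2)) = 3478761/512 ≈ 6794.45508.


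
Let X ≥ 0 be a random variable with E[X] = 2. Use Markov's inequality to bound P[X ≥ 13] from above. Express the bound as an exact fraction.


μ = E[X] = 2, a = 13.
Markov: P[X ≥ 13] ≤ μ/a = (2)/13 = 2/13.
Numerically: ≈ 0.153846.
(Since a = 13 > μ = 2.000000, the bound 2/13 is < 1 and informative.)

P[X ≥ 13] ≤ 2/13 ≈ 0.153846.


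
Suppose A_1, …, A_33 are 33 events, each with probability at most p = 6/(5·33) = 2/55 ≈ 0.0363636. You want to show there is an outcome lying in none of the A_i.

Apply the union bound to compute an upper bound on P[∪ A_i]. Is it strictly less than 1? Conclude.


Union bound: P[∪_{i=1}^{33} A_i] ≤ Σ_i P[A_i] ≤ 33·p = 33·(2/55) = 6/5.
Numerically: 6/5 ≈ 1.2000000.
Is 6/5 < 1? NO.
Since the bound 6/5 is ≥ 1, the union bound is uninformative here; it does NOT by itself certify existence.

33·p = 6/5 ≈ 1.2000000; existence NOT certified by the union bound.


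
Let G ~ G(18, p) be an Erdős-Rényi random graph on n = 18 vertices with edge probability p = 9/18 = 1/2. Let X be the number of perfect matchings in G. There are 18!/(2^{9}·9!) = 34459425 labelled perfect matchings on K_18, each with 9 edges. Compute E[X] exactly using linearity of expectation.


K_18 has 18!/(2^{9}·9!) = 34459425 labelled perfect matchings.
For each such perfect matching H, let X_H = 1 if all 9 edges of H are present in G. Then P[X_H = 1] = p^{9} = (1/2)^{9} = 1/512.
Summing the indicators: E[X] = Σ_H E[X_H] = 34459425 · p^{9} = 34459425 · 1/512 = 34459425/512.
Numerically: E[X] ≈ 6.73e+04.

E[X] = 34459425 · (1/2)^{9} = 34459425/512 ≈ 6.73e+04.


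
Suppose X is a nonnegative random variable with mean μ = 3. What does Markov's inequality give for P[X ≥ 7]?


μ = E[X] = 3, a = 7.
Markov: P[X ≥ 7] ≤ μ/a = (3)/7 = 3/7.
Numerically: ≈ 0.42857.
(Since a = 7 > μ = 3.00000, the bound 3/7 is < 1 and informative.)

P[X ≥ 7] ≤ 3/7 ≈ 0.42857.


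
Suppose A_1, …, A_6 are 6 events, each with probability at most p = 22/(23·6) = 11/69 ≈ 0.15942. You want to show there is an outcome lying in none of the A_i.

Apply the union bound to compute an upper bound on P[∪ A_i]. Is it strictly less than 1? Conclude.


Union bound: P[∪_{i=1}^{6} A_i] ≤ Σ_i P[A_i] ≤ 6·p = 6·(11/69) = 22/23.
Numerically: 22/23 ≈ 0.95652.
Is 22/23 < 1? YES.
Since P[∪ A_i] ≤ 22/23 < 1, the complement has P[∩ A_i^c] ≥ 1 − 22/23 = 1/23 > 0, so some outcome avoids every A_i.

6·p = 22/23 ≈ 0.95652; existence CERTIFIED by the union bound.


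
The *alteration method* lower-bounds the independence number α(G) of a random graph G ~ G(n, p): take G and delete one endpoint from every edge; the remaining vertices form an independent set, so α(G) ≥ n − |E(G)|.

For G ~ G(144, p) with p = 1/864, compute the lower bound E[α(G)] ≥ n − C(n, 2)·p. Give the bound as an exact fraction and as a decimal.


E[|E(G)|] = C(144, 2)·p = 10296 · (1/864) = 143/12.
E[α(G)] ≥ n − E[|E(G)|] = 144 − 143/12 = 1585/12.
Numerically: ≈ 132.083333.
(This is only a lower bound; the true E[α(G)] may be larger.)

E[α(G)] ≥ 1585/12 ≈ 132.083333.


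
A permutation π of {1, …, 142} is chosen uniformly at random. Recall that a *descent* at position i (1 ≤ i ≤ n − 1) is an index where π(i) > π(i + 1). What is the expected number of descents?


Write X = Σ X_I over i = 1, …, 141, with X_I the indicator of one descent.
There are 141 indicators.
For each fixed i, the pair (π(i), π(i+1)) is a uniformly random ordered pair of distinct values from {1, …, 142}; by symmetry P[π(i) > π(i+1)] = 1/2.
By linearity: E[X] = 141 · (1/2) = (142 − 1) · (1/2) = 141/2 ≈ 70.50000.

E[X] = 141/2 = 70.50000.


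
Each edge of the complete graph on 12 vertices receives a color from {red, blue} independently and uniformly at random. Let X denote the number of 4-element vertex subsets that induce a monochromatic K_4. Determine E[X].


Let X = Σ_S X_S over the C(12, 4) = 495 subsets S of size 4, where X_S = 1 if the K_4 on S is monochromatic.
For a fixed S, the K_4 on S has C(4, 2) = 6 edges. P[all 6 edges red] = (1/2)^6, and likewise for blue, so P[monochromatic] = 2·(1/2)^6 = 2^{1 − 6} = 1/32.
By linearity: E[X] = C(12, 4) · 2^{1 − 6} = 495 · 1/32 = 495/32.
Numerically: E[X] ≈ 15.468750.

E[X] = C(12,4)·2^(1−C(4,2)) = 495/32 ≈ 15.468750.


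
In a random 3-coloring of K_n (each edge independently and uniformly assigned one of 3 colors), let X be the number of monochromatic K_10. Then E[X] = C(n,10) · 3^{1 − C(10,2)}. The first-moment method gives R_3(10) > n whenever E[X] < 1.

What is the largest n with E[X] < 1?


We need C(n, 10) · 3^{1 − 45} < 1, i.e. C(n, 10) < 3^{45 − 1} = 984770902183611232881.
Check values of n near the boundary:
  n = 572: C(572, 10) = 954640815642161682606; 954640815642161682606 < 984770902183611232881? YES
  n = 573: C(573, 10) = 971597135635805762226; 971597135635805762226 < 984770902183611232881? YES
  n = 574: C(574, 10) = 988824035203816502691; 988824035203816502691 < 984770902183611232881? NO
  n = 575: C(575, 10) = 1006325345561406175305; 1006325345561406175305 < 984770902183611232881? NO
  n = 576: C(576, 10) = 1024104945306307344480; 1024104945306307344480 < 984770902183611232881? NO
The largest n with C(n, 10) < 984770902183611232881 is n = 573 (where E[X] = 35985079097622435638/36472996377170786403 ≈ 0.9866). Hence R_3(10) > 573, i.e. R_3(10) ≥ 574.

Largest n = 573; hence R_3(10) > 573.


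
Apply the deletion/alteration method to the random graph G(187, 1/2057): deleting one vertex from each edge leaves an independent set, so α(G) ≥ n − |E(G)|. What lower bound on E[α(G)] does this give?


E[|E(G)|] = C(187, 2)·p = 17391 · (1/2057) = 93/11.
E[α(G)] ≥ n − E[|E(G)|] = 187 − 93/11 = 1964/11.
Numerically: ≈ 178.54545.
(This is only a lower bound; the true E[α(G)] may be larger.)

E[α(G)] ≥ 1964/11 ≈ 178.54545.


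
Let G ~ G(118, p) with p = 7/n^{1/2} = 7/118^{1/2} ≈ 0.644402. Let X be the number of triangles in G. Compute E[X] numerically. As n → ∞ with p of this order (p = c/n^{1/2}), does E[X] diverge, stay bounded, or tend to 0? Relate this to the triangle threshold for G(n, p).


Number of potential triangles: C(118, 3) = 266916.
Each occurs with probability p³ ≈ (0.644402)³ ≈ 2.67590758e-01.
By linearity: E[X] = C(118, 3)·p³ ≈ 266916 · 2.67590758e-01 ≈ 71424.254649.
Since α = 1/2 < 1, p = c/n^{1/2} ≫ 1/n is above the triangle threshold p ~ 1/n. Asymptotically E[X] ~ (c³/6)·n^{3(1−α)} = (7³/6)·n^{1.5} → ∞; triangles are abundant w.h.p.

E[X] ≈ 71424.254649; in regime p = Θ(1/n^{1/2}) E[X] diverges (above the triangle threshold p ~ 1/n).


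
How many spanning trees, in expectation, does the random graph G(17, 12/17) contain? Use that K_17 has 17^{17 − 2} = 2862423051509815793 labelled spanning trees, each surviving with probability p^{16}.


K_17 has 17^{17 − 2} = 2862423051509815793 labelled spanning trees.
For each such spanning tree H, let X_H = 1 if all 16 edges of H are present in G. Then P[X_H = 1] = p^{16} = (12/17)^{16} = 184884258895036416/48661191875666868481.
Summing the indicators: E[X] = Σ_H E[X_H] = 2862423051509815793 · p^{16} = 2862423051509815793 · 184884258895036416/48661191875666868481 = 184884258895036416/17.
Numerically: E[X] ≈ 1.08755e+16.

E[X] = 2862423051509815793 · (12/17)^{16} = 184884258895036416/17 ≈ 1.08755e+16.


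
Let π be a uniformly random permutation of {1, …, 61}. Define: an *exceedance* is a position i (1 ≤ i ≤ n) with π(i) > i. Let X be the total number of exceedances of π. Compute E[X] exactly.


Write X = Σ_{i=1}^{61} X_i, where X_i = 1_{π(i) > i}.
For each fixed i, π(i) is uniform over {1, …, 61} (marginal of a uniform permutation), so P[π(i) > i] = (n − i)/n. Summing: Σ_{i=1}^{61} (n − i)/n = (0 + 1 + … + 60)/61 = 61(61 − 1)/(2·61) = (61 − 1)/2.
Hence E[X] = Σ_{i=1}^{61} (61 − i)/61 = 30 ≈ 30.000.

E[X] = 30 = 30.000.


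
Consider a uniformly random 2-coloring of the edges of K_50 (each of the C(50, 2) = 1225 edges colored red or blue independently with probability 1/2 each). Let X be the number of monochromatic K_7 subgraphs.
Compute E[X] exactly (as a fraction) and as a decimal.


Let X = Σ_S X_S over the C(50, 7) = 99884400 subsets S of size 7, where X_S = 1 if the K_7 on S is monochromatic.
For a fixed S, the K_7 on S has C(7, 2) = 21 edges. P[all 21 edges red] = (1/2)^21, and likewise for blue, so P[monochromatic] = 2·(1/2)^21 = 2^{1 − 21} = 1/1048576.
By linearity: E[X] = C(50, 7) · 2^{1 − 21} = 99884400 · 1/1048576 = 6242775/65536.
Numerically: E[X] ≈ 95.257.

E[X] = C(50,7)·2^(1−C(7,2)) = 6242775/65536 ≈ 95.257.


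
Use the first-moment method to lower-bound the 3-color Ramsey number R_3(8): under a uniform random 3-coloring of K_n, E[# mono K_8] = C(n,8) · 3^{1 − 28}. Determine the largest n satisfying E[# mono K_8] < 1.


We need C(n, 8) · 3^{1 − 28} < 1, i.e. C(n, 8) < 3^{28 − 1} = 7625597484987.
Check values of n near the boundary:
  n = 150: C(150, 8) = 5257211409450; 5257211409450 < 7625597484987? YES
  n = 151: C(151, 8) = 5551321138650; 5551321138650 < 7625597484987? YES
  n = 152: C(152, 8) = 5859727868575; 5859727868575 < 7625597484987? YES
  n = 153: C(153, 8) = 6183023199255; 6183023199255 < 7625597484987? YES
  n = 154: C(154, 8) = 6521818990995; 6521818990995 < 7625597484987? YES
  n = 155: C(155, 8) = 6876747915675; 6876747915675 < 7625597484987? YES
  n = 156: C(156, 8) = 7248464019225; 7248464019225 < 7625597484987? YES
  n = 157: C(157, 8) = 7637643295425; 7637643295425 < 7625597484987? NO
The largest n with C(n, 8) < 7625597484987 is n = 156 (where E[X] = 805384891025/847288609443 ≈ 0.950544). Hence R_3(8) > 156, i.e. R_3(8) ≥ 157.

Largest n = 156; hence R_3(8) > 156.


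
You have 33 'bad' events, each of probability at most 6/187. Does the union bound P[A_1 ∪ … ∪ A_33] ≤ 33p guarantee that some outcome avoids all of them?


Union bound: P[∪_{i=1}^{33} A_i] ≤ Σ_i P[A_i] ≤ 33·p = 33·(6/187) = 18/17.
Numerically: 18/17 ≈ 1.0588235.
Is 18/17 < 1? NO.
Since the bound 18/17 is ≥ 1, the union bound is uninformative here; it does NOT by itself certify existence.

33·p = 18/17 ≈ 1.0588235; existence NOT certified by the union bound.


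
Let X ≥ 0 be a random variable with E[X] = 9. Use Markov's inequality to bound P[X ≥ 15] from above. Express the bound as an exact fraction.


μ = E[X] = 9, a = 15.
Markov: P[X ≥ 15] ≤ μ/a = (9)/15 = 3/5.
Numerically: ≈ 0.600000.
(Since a = 15 > μ = 9.000000, the bound 3/5 is < 1 and informative.)

P[X ≥ 15] ≤ 3/5 ≈ 0.600000.


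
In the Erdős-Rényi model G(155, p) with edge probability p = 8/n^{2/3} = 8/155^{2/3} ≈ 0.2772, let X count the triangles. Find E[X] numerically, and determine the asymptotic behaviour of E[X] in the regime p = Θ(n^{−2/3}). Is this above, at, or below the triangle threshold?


Number of potential triangles: C(155, 3) = 608685.
Each occurs with probability p³ ≈ (0.2772)³ ≈ 2.131113e-02.
By linearity: E[X] = C(155, 3)·p³ ≈ 608685 · 2.131113e-02 ≈ 12971.7677.
Since α = 2/3 < 1, p = c/n^{2/3} ≫ 1/n is above the triangle threshold p ~ 1/n. Asymptotically E[X] ~ (c³/6)·n^{3(1−α)} = (8³/6)·n^{1} → ∞; triangles are abundant w.h.p.

E[X] ≈ 12971.7677; in regime p = Θ(1/n^{2/3}) E[X] diverges (above the triangle threshold p ~ 1/n).


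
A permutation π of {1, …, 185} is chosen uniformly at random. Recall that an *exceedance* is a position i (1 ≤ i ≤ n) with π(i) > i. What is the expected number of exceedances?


Write X = Σ_{i=1}^{185} X_i, where X_i = 1_{π(i) > i}.
For each fixed i, π(i) is uniform over {1, …, 185} (marginal of a uniform permutation), so P[π(i) > i] = (n − i)/n. Summing: Σ_{i=1}^{185} (n − i)/n = (0 + 1 + … + 184)/185 = 185(185 − 1)/(2·185) = (185 − 1)/2.
Hence E[X] = Σ_{i=1}^{185} (185 − i)/185 = 92 ≈ 92.00000.

E[X] = 92 = 92.00000.


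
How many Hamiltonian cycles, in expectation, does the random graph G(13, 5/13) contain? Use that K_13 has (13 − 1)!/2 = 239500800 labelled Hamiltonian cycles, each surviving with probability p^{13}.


K_13 has (13 − 1)!/2 = 239500800 labelled Hamiltonian cycles.
For each such Hamiltonian cycle H, let X_H = 1 if all 13 edges of H are present in G. Then P[X_H = 1] = p^{13} = (5/13)^{13} = 1220703125/302875106592253.
By linearity: E[X] = Σ_H E[X_H] = 239500800 · p^{13} = 239500800 · 1220703125/302875106592253 = 292359375000000000/302875106592253.
Numerically: E[X] ≈ 965.

E[X] = 239500800 · (5/13)^{13} = 292359375000000000/302875106592253 ≈ 965.


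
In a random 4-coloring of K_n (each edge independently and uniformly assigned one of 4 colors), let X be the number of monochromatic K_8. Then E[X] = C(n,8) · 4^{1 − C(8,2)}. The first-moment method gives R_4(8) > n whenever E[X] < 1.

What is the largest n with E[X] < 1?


We need C(n, 8) · 4^{1 − 28} < 1, i.e. C(n, 8) < 4^{28 − 1} = 18014398509481984.
Check values of n near the boundary:
  n = 405: C(405, 8) = 16745853821188050; 16745853821188050 < 18014398509481984? YES
  n = 406: C(406, 8) = 17082453897995850; 17082453897995850 < 18014398509481984? YES
  n = 407: C(407, 8) = 17424959239309050; 17424959239309050 < 18014398509481984? YES
  n = 408: C(408, 8) = 17773458424095231; 17773458424095231 < 18014398509481984? YES
  n = 409: C(409, 8) = 18128041135797879; 18128041135797879 < 18014398509481984? NO
The largest n with C(n, 8) < 18014398509481984 is n = 408 (where E[X] = 17773458424095231/18014398509481984 ≈ 0.98663). Hence R_4(8) > 408, i.e. R_4(8) ≥ 409.

Largest n = 408; hence R_4(8) > 408.


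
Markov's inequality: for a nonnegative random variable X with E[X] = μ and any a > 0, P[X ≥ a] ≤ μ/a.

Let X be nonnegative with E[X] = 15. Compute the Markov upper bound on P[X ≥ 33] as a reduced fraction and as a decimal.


μ = E[X] = 15, a = 33.
Markov: P[X ≥ 33] ≤ μ/a = (15)/33 = 5/11.
Numerically: ≈ 0.4545.
(Since a = 33 > μ = 15.0000, the bound 5/11 is < 1 and informative.)

P[X ≥ 33] ≤ 5/11 ≈ 0.4545.


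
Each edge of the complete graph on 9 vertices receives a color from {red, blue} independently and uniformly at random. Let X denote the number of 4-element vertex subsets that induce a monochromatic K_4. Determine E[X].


Let X = Σ_S X_S over the C(9, 4) = 126 subsets S of size 4, where X_S = 1 if the K_4 on S is monochromatic.
For a fixed S, the K_4 on S has C(4, 2) = 6 edges. P[all 6 edges red] = (1/2)^6, and likewise for blue, so P[monochromatic] = 2·(1/2)^6 = 2^{1 − 6} = 1/32.
By linearity: E[X] = C(9, 4) · 2^{1 − 6} = 126 · 1/32 = 63/16.
Numerically: E[X] ≈ 3.938.

E[X] = C(9,4)·2^(1−C(4,2)) = 63/16 ≈ 3.938.


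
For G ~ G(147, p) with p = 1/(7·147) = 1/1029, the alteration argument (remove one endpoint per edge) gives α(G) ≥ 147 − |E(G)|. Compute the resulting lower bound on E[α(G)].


E[|E(G)|] = C(147, 2)·p = 10731 · (1/1029) = 73/7.
E[α(G)] ≥ n − E[|E(G)|] = 147 − 73/7 = 956/7.
Numerically: ≈ 136.57143.
(This is only a lower bound; the true E[α(G)] may be larger.)

E[α(G)] ≥ 956/7 ≈ 136.57143.


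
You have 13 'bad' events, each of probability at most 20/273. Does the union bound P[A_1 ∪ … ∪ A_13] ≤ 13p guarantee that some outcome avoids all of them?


Union bound: P[∪_{i=1}^{13} A_i] ≤ Σ_i P[A_i] ≤ 13·p = 13·(20/273) = 20/21.
Numerically: 20/21 ≈ 0.9523810.
Is 20/21 < 1? YES.
Since P[∪ A_i] ≤ 20/21 < 1, the complement has P[∩ A_i^c] ≥ 1 − 20/21 = 1/21 > 0, so some outcome avoids every A_i.

13·p = 20/21 ≈ 0.9523810; existence CERTIFIED by the union bound.


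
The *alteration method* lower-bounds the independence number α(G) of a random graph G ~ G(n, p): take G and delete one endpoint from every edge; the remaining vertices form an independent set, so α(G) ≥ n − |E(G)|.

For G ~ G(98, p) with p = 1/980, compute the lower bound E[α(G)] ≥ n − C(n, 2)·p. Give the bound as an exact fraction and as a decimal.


E[|E(G)|] = C(98, 2)·p = 4753 · (1/980) = 97/20.
E[α(G)] ≥ n − E[|E(G)|] = 98 − 97/20 = 1863/20.
Numerically: ≈ 93.15000.
(This is only a lower bound; the true E[α(G)] may be larger.)

E[α(G)] ≥ 1863/20 ≈ 93.15000.


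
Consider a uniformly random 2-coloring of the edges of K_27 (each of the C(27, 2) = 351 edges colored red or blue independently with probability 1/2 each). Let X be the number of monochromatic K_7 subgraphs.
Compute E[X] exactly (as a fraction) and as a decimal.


Let X = Σ_S X_S over the C(27, 7) = 888030 subsets S of size 7, where X_S = 1 if the K_7 on S is monochromatic.
For a fixed S, the K_7 on S has C(7, 2) = 21 edges. P[all 21 edges red] = (1/2)^21, and likewise for blue, so P[monochromatic] = 2·(1/2)^21 = 2^{1 − 21} = 1/1048576.
By linearity: E[X] = C(27, 7) · 2^{1 − 21} = 888030 · 1/1048576 = 444015/524288.
Numerically: E[X] ≈ 0.8469.

E[X] = C(27,7)·2^(1−C(7,2)) = 444015/524288 ≈ 0.8469.


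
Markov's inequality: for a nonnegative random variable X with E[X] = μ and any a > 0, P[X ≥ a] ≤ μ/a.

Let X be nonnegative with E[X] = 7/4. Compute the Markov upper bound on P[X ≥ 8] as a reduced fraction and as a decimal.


μ = E[X] = 7/4, a = 8.
Markov: P[X ≥ 8] ≤ μ/a = (7/4)/8 = 7/32.
Numerically: ≈ 0.21875.
(Since a = 8 > μ = 1.75000, the bound 7/32 is < 1 and informative.)

P[X ≥ 8] ≤ 7/32 ≈ 0.21875.


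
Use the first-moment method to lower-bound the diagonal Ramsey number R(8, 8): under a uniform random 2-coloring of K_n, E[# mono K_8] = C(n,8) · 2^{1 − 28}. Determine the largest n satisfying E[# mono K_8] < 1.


We need C(n, 8) · 2^{1 − 28} < 1, i.e. C(n, 8) < 2^{28 − 1} = 134217728.
Check values of n near the boundary:
  n = 37: C(37, 8) = 38608020; 38608020 < 134217728? YES
  n = 38: C(38, 8) = 48903492; 48903492 < 134217728? YES
  n = 39: C(39, 8) = 61523748; 61523748 < 134217728? YES
  n = 40: C(40, 8) = 76904685; 76904685 < 134217728? YES
  n = 41: C(41, 8) = 95548245; 95548245 < 134217728? YES
  n = 42: C(42, 8) = 118030185; 118030185 < 134217728? YES
  n = 43: C(43, 8) = 145008513; 145008513 < 134217728? NO
  n = 44: C(44, 8) = 177232627; 177232627 < 134217728? NO
The largest n with C(n, 8) < 134217728 is n = 42 (where E[X] = 118030185/134217728 ≈ 0.8793934). Hence R(8, 8) > 42, i.e. R(8, 8) ≥ 43.

Largest n = 42; hence R(8, 8) > 42.


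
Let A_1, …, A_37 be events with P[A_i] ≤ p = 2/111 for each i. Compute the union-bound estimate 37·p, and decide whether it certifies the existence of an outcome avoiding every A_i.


Union bound: P[∪_{i=1}^{37} A_i] ≤ Σ_i P[A_i] ≤ 37·p = 37·(2/111) = 2/3.
Numerically: 2/3 ≈ 0.667.
Is 2/3 < 1? YES.
Since P[∪ A_i] ≤ 2/3 < 1, the complement has P[∩ A_i^c] ≥ 1 − 2/3 = 1/3 > 0, so some outcome avoids every A_i.

37·p = 2/3 ≈ 0.667; existence CERTIFIED by the union bound.


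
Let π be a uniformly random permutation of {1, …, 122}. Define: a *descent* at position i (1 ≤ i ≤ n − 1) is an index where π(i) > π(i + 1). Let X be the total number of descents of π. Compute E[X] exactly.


Write X = Σ X_I over i = 1, …, 121, with X_I the indicator of one descent.
There are 121 indicators.
For each fixed i, the pair (π(i), π(i+1)) is a uniformly random ordered pair of distinct values from {1, …, 122}; by symmetry P[π(i) > π(i+1)] = 1/2.
By linearity: E[X] = 121 · (1/2) = (122 − 1) · (1/2) = 121/2 ≈ 60.50000.

E[X] = 121/2 = 60.50000.


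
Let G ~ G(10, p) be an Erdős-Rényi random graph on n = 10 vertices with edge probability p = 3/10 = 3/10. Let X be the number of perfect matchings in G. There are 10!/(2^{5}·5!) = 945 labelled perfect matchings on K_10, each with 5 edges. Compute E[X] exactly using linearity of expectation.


K_10 has 10!/(2^{5}·5!) = 945 labelled perfect matchings.
For each such perfect matching H, let X_H = 1 if all 5 edges of H are present in G. Then P[X_H = 1] = p^{5} = (3/10)^{5} = 243/100000.
Summing the indicators: E[X] = Σ_H E[X_H] = 945 · p^{5} = 945 · 243/100000 = 45927/20000.
Numerically: E[X] ≈ 2.3.

E[X] = 945 · (3/10)^{5} = 45927/20000 ≈ 2.3.


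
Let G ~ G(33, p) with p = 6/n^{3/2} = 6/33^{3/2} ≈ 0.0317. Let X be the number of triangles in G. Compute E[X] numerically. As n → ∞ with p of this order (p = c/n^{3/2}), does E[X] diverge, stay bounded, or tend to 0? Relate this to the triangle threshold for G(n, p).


Number of potential triangles: C(33, 3) = 5456.
Each occurs with probability p³ ≈ (0.0317)³ ≈ 3.17060e-05.
By linearity: E[X] = C(33, 3)·p³ ≈ 5456 · 3.17060e-05 ≈ 0.173.
Since α = 3/2 > 1, p = c/n^{3/2} = o(1/n) is below the triangle threshold p ~ 1/n. Asymptotically E[X] ~ (c³/6)·n^{3(1−α)} = (6³/6)·n^{-1.5} → 0, so by Markov's inequality G has no triangles w.h.p.

E[X] ≈ 0.173; in regime p = Θ(1/n^{3/2}) E[X] tends to 0 (below the triangle threshold p ~ 1/n).


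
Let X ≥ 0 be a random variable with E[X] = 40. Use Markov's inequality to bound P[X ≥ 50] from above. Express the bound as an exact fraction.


μ = E[X] = 40, a = 50.
Markov: P[X ≥ 50] ≤ μ/a = (40)/50 = 4/5.
Numerically: ≈ 0.80000.
(Since a = 50 > μ = 40.00000, the bound 4/5 is < 1 and informative.)

P[X ≥ 50] ≤ 4/5 ≈ 0.80000.


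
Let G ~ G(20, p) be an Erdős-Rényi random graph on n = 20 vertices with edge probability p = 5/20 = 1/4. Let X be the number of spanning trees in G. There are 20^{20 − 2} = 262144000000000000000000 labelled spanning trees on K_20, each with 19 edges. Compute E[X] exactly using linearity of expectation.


K_20 has 20^{20 − 2} = 262144000000000000000000 labelled spanning trees.
For each such spanning tree H, let X_H = 1 if all 19 edges of H are present in G. Then P[X_H = 1] = p^{19} = (1/4)^{19} = 1/274877906944.
Summing the indicators: E[X] = Σ_H E[X_H] = 262144000000000000000000 · p^{19} = 262144000000000000000000 · 1/274877906944 = 3814697265625/4.
Numerically: E[X] ≈ 9.54e+11.

E[X] = 262144000000000000000000 · (1/4)^{19} = 3814697265625/4 ≈ 9.54e+11.


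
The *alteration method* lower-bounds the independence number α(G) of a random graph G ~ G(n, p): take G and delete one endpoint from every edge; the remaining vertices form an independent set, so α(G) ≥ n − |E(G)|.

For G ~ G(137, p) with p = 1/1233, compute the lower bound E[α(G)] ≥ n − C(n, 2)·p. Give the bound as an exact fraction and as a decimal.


E[|E(G)|] = C(137, 2)·p = 9316 · (1/1233) = 68/9.
E[α(G)] ≥ n − E[|E(G)|] = 137 − 68/9 = 1165/9.
Numerically: ≈ 129.44444.
(This is only a lower bound; the true E[α(G)] may be larger.)

E[α(G)] ≥ 1165/9 ≈ 129.44444.


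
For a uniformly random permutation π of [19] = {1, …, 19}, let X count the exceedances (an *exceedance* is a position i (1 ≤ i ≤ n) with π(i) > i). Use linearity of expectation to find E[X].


Write X = Σ_{i=1}^{19} X_i, where X_i = 1_{π(i) > i}.
For each fixed i, π(i) is uniform over {1, …, 19} (marginal of a uniform permutation), so P[π(i) > i] = (n − i)/n. Summing: Σ_{i=1}^{19} (n − i)/n = (0 + 1 + … + 18)/19 = 19(19 − 1)/(2·19) = (19 − 1)/2.
Hence E[X] = Σ_{i=1}^{19} (19 − i)/19 = 9 ≈ 9.0000.

E[X] = 9 = 9.0000.


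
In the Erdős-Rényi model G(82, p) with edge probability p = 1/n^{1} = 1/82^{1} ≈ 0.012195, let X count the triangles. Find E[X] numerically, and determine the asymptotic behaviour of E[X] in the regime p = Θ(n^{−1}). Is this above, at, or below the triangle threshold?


Number of potential triangles: C(82, 3) = 88560.
Each occurs with probability p³ ≈ (0.012195)³ ≈ 1.8136707e-06.
By linearity: E[X] = C(82, 3)·p³ ≈ 88560 · 1.8136707e-06 ≈ 0.16062.
Here α = 1, so p = 1/n is exactly at the triangle threshold p ~ 1/n. Asymptotically E[X] → c³/6 = 1³/6 = 1/6 ≈ 0.16667, a bounded constant. In this regime the triangle count is asymptotically Poisson(c³/6).

E[X] ≈ 0.16062; in regime p = Θ(1/n^{1}) E[X] stays bounded (at the triangle threshold p ~ 1/n).


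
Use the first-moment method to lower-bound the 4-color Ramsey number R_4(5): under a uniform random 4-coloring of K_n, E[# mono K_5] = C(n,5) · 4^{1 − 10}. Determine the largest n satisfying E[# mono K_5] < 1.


We need C(n, 5) · 4^{1 − 10} < 1, i.e. C(n, 5) < 4^{10 − 1} = 262144.
Check values of n near the boundary:
  n = 32: C(32, 5) = 201376; 201376 < 262144? YES
  n = 33: C(33, 5) = 237336; 237336 < 262144? YES
  n = 34: C(34, 5) = 278256; 278256 < 262144? NO
  n = 35: C(35, 5) = 324632; 324632 < 262144? NO
The largest n with C(n, 5) < 262144 is n = 33 (where E[X] = 29667/32768 ≈ 0.9054). Hence R_4(5) > 33, i.e. R_4(5) ≥ 34.

Largest n = 33; hence R_4(5) > 33.


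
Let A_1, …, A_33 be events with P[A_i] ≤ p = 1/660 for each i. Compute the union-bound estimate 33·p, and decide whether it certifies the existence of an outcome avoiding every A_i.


Union bound: P[∪_{i=1}^{33} A_i] ≤ Σ_i P[A_i] ≤ 33·p = 33·(1/660) = 1/20.
Numerically: 1/20 ≈ 0.0500000.
Is 1/20 < 1? YES.
Since P[∪ A_i] ≤ 1/20 < 1, the complement has P[∩ A_i^c] ≥ 1 − 1/20 = 19/20 > 0, so some outcome avoids every A_i.

33·p = 1/20 ≈ 0.0500000; existence CERTIFIED by the union bound.


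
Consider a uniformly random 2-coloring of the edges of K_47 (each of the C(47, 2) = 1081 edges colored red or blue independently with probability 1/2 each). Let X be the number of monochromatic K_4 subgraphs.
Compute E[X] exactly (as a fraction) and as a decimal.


Let X = Σ_S X_S over the C(47, 4) = 178365 subsets S of size 4, where X_S = 1 if the K_4 on S is monochromatic.
For a fixed S, the K_4 on S has C(4, 2) = 6 edges. P[all 6 edges red] = (1/2)^6, and likewise for blue, so P[monochromatic] = 2·(1/2)^6 = 2^{1 − 6} = 1/32.
By linearity of expectation: E[X] = C(47, 4) · 2^{1 − 6} = 178365 · 1/32 = 178365/32.
Numerically: E[X] ≈ 5573.90625.

E[X] = C(47,4)·2^(1−C(4,2)) = 178365/32 ≈ 5573.90625.


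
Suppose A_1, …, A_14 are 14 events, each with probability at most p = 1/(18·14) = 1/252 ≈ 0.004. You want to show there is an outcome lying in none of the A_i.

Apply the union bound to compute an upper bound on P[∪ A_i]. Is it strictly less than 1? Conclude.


Union bound: P[∪_{i=1}^{14} A_i] ≤ Σ_i P[A_i] ≤ 14·p = 14·(1/252) = 1/18.
Numerically: 1/18 ≈ 0.056.
Is 1/18 < 1? YES.
Since P[∪ A_i] ≤ 1/18 < 1, the complement has P[∩ A_i^c] ≥ 1 − 1/18 = 17/18 > 0, so some outcome avoids every A_i.

14·p = 1/18 ≈ 0.056; existence CERTIFIED by the union bound.


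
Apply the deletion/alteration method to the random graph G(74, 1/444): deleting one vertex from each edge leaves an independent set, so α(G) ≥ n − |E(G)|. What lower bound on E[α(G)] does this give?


E[|E(G)|] = C(74, 2)·p = 2701 · (1/444) = 73/12.
E[α(G)] ≥ n − E[|E(G)|] = 74 − 73/12 = 815/12.
Numerically: ≈ 67.917.
(This is only a lower bound; the true E[α(G)] may be larger.)

E[α(G)] ≥ 815/12 ≈ 67.917.


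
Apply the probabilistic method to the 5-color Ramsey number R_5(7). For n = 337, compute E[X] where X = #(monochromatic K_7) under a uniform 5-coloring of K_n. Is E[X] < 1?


E[X] = C(337, 7) · 5^{1 − 21} = 91989916924632 · 5^{−20} = 91989916924632/95367431640625.
As a reduced fraction: E[X] = 91989916924632/95367431640625 ≈ 0.965.
Is E[X] < 1? YES.
Since E[X] < 1, there exists a 5-coloring of K_{337} with no monochromatic K_7; hence R_5(7) > 337.

E[X] = 91989916924632/95367431640625 ≈ 0.965; E[X] < 1, so R_5(7) > 337.


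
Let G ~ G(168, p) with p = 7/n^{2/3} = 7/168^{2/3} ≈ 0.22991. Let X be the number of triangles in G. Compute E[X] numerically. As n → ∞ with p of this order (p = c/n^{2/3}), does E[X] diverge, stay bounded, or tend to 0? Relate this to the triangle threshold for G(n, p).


Number of potential triangles: C(168, 3) = 776216.
Each occurs with probability p³ ≈ (0.22991)³ ≈ 1.21527778e-02.
By linearity: E[X] = C(168, 3)·p³ ≈ 776216 · 1.21527778e-02 ≈ 9433.180556.
Since α = 2/3 < 1, p = c/n^{2/3} ≫ 1/n is above the triangle threshold p ~ 1/n. Asymptotically E[X] ~ (c³/6)·n^{3(1−α)} = (7³/6)·n^{1} → ∞; triangles are abundant w.h.p.

E[X] ≈ 9433.180556; in regime p = Θ(1/n^{2/3}) E[X] diverges (above the triangle threshold p ~ 1/n).


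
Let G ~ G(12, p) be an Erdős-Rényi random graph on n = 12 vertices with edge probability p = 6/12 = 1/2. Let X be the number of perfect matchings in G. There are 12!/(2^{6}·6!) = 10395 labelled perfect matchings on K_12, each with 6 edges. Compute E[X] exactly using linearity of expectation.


K_12 has 12!/(2^{6}·6!) = 10395 labelled perfect matchings.
For each such perfect matching H, let X_H = 1 if all 6 edges of H are present in G. Then P[X_H = 1] = p^{6} = (1/2)^{6} = 1/64.
By linearity: E[X] = Σ_H E[X_H] = 10395 · p^{6} = 10395 · 1/64 = 10395/64.
Numerically: E[X] ≈ 162.422.

E[X] = 10395 · (1/2)^{6} = 10395/64 ≈ 162.422.


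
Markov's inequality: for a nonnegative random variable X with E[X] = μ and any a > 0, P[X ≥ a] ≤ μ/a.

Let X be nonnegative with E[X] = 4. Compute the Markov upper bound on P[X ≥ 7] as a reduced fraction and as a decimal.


μ = E[X] = 4, a = 7.
Markov: P[X ≥ 7] ≤ μ/a = (4)/7 = 4/7.
Numerically: ≈ 0.571.
(Since a = 7 > μ = 4.000, the bound 4/7 is < 1 and informative.)

P[X ≥ 7] ≤ 4/7 ≈ 0.571.


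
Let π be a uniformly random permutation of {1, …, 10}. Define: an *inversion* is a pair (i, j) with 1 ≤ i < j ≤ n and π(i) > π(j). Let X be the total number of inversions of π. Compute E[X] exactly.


Write X = Σ X_I over the C(10, 2) = 45 pairs i < j, with X_I the indicator of one inversion.
There are 45 indicators.
For each fixed pair i < j, the values π(i) and π(j) are two distinct elements of {1, …, 10} in uniformly random order; by symmetry P[π(i) > π(j)] = 1/2.
By linearity: E[X] = 45 · (1/2) = C(10, 2) · (1/2) = 45/2 = 45/2 ≈ 22.500.

E[X] = 45/2 = 22.500.


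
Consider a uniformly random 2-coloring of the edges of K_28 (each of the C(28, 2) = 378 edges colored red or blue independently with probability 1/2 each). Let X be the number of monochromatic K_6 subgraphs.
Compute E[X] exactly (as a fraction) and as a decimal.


Let X = Σ_S X_S over the C(28, 6) = 376740 subsets S of size 6, where X_S = 1 if the K_6 on S is monochromatic.
For a fixed S, the K_6 on S has C(6, 2) = 15 edges. P[all 15 edges red] = (1/2)^15, and likewise for blue, so P[monochromatic] = 2·(1/2)^15 = 2^{1 − 15} = 1/16384.
Summing: E[X] = C(28, 6) · 2^{1 − 15} = 376740 · 1/16384 = 94185/4096.
Numerically: E[X] ≈ 22.99438.

E[X] = C(28,6)·2^(1−C(6,2)) = 94185/4096 ≈ 22.99438.


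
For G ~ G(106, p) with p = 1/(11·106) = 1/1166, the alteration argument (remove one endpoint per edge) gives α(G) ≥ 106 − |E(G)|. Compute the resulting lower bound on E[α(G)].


E[|E(G)|] = C(106, 2)·p = 5565 · (1/1166) = 105/22.
E[α(G)] ≥ n − E[|E(G)|] = 106 − 105/22 = 2227/22.
Numerically: ≈ 101.22727.
(This is only a lower bound; the true E[α(G)] may be larger.)

E[α(G)] ≥ 2227/22 ≈ 101.22727.


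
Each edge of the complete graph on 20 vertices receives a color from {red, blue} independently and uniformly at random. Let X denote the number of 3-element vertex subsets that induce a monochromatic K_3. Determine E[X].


Let X = Σ_S X_S over the C(20, 3) = 1140 subsets S of size 3, where X_S = 1 if the K_3 on S is monochromatic.
For a fixed S, the K_3 on S has C(3, 2) = 3 edges. P[all 3 edges red] = (1/2)^3, and likewise for blue, so P[monochromatic] = 2·(1/2)^3 = 2^{1 − 3} = 1/4.
Summing: E[X] = C(20, 3) · 2^{1 − 3} = 1140 · 1/4 = 285.
Numerically: E[X] ≈ 285.00000.

E[X] = C(20,3)·2^(1−C(3,2)) = 285 ≈ 285.00000.


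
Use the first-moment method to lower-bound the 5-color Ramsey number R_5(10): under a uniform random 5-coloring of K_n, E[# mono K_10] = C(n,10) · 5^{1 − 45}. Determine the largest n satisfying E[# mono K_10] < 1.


We need C(n, 10) · 5^{1 − 45} < 1, i.e. C(n, 10) < 5^{45 − 1} = 5684341886080801486968994140625.
Check values of n near the boundary:
  n = 5391: C(5391, 10) = 5666344714787188828795213697883; 5666344714787188828795213697883 < 5684341886080801486968994140625? YES
  n = 5392: C(5392, 10) = 5676873040158402483252283957448; 5676873040158402483252283957448 < 5684341886080801486968994140625? YES
  n = 5393: C(5393, 10) = 5687418968154238267170642278008; 5687418968154238267170642278008 < 5684341886080801486968994140625? NO
The largest n with C(n, 10) < 5684341886080801486968994140625 is n = 5392 (where E[X] = 5676873040158402483252283957448/5684341886080801486968994140625 ≈ 0.99869). Hence R_5(10) > 5392, i.e. R_5(10) ≥ 5393.

Largest n = 5392; hence R_5(10) > 5392.


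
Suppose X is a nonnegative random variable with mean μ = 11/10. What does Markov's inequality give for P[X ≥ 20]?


μ = E[X] = 11/10, a = 20.
Markov: P[X ≥ 20] ≤ μ/a = (11/10)/20 = 11/200.
Numerically: ≈ 0.055000.
(Since a = 20 > μ = 1.100000, the bound 11/200 is < 1 and informative.)

P[X ≥ 20] ≤ 11/200 ≈ 0.055000.


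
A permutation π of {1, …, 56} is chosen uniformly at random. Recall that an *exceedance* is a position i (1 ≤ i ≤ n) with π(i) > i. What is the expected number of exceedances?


Write X = Σ_{i=1}^{56} X_i, where X_i = 1_{π(i) > i}.
For each fixed i, π(i) is uniform over {1, …, 56} (marginal of a uniform permutation), so P[π(i) > i] = (n − i)/n. Summing: Σ_{i=1}^{56} (n − i)/n = (0 + 1 + … + 55)/56 = 56(56 − 1)/(2·56) = (56 − 1)/2.
Hence E[X] = Σ_{i=1}^{56} (56 − i)/56 = 55/2 ≈ 27.50000.

E[X] = 55/2 = 27.50000.


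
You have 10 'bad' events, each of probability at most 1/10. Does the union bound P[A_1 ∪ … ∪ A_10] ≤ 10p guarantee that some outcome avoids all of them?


Union bound: P[∪_{i=1}^{10} A_i] ≤ Σ_i P[A_i] ≤ 10·p = 10·(1/10) = 1.
Numerically: 1 ≈ 1.0000.
Is 1 < 1? NO.
Since the bound 1 is ≥ 1, the union bound is uninformative here; it does NOT by itself certify existence.

10·p = 1 ≈ 1.0000; existence NOT certified by the union bound.


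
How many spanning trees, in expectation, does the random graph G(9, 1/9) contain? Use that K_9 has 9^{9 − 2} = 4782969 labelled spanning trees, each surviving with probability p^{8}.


K_9 has 9^{9 − 2} = 4782969 labelled spanning trees.
For each such spanning tree H, let X_H = 1 if all 8 edges of H are present in G. Then P[X_H = 1] = p^{8} = (1/9)^{8} = 1/43046721.
Summing the indicators: E[X] = Σ_H E[X_H] = 4782969 · p^{8} = 4782969 · 1/43046721 = 1/9.
Numerically: E[X] ≈ 0.111.

E[X] = 4782969 · (1/9)^{8} = 1/9 ≈ 0.111.
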